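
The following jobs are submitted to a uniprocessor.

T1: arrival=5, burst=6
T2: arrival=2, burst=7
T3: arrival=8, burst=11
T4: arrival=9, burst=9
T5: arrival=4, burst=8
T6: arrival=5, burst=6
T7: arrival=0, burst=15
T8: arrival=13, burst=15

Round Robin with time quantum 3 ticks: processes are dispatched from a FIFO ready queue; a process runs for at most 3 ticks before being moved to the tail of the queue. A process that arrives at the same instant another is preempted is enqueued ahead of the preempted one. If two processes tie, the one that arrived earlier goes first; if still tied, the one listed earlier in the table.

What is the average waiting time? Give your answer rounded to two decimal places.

Gantt: | T7 0-3 | T2 3-6 | T7 6-9 | T5 9-12 | T1 12-15 | T6 15-18 | T2 18-21 | T3 21-24 | T4 24-27 | T7 27-30 | T5 30-33 | T8 33-36 | T1 36-39 | T6 39-42 | T2 42-43 | T3 43-46 | T4 46-49 | T7 49-52 | T5 52-54 | T8 54-57 | T3 57-60 | T4 60-63 | T7 63-66 | T8 66-69 | T3 69-71 | T8 71-77 |
Completion: T1=39  T2=43  T3=71  T4=63  T5=54  T6=42  T7=66  T8=77
Turnaround (C−A): T1=34  T2=41  T3=63  T4=54  T5=50  T6=37  T7=66  T8=64
Waiting times: T1=28, T2=34, T3=52, T4=45, T5=42, T6=31, T7=51, T8=49
Average waiting = (28+34+52+45+42+31+51+49) / 8 = 332/8 = 41.50

41.50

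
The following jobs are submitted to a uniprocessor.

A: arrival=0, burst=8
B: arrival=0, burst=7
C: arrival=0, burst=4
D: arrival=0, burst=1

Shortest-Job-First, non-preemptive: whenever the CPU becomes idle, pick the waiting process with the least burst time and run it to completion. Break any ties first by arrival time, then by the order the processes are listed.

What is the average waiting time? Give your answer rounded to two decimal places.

4.50

Timeline: | D 0-1 | C 1-5 | B 5-12 | A 12-20 |
Completion: A=20  B=12  C=5  D=1
Turnaround (C−A): A=20  B=12  C=5  D=1
Waiting times: A=12, B=5, C=1, D=0
Average waiting = (12+5+1+0) / 4 = 18/4 = 4.50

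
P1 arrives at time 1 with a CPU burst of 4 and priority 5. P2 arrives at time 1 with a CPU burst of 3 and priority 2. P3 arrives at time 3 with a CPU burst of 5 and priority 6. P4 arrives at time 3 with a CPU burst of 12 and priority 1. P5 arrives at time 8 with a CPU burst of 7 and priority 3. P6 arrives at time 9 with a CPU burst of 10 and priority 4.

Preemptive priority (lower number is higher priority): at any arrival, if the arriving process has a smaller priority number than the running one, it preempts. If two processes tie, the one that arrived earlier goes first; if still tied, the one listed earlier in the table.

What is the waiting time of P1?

Schedule: | idle 0-1 | P2 1-3 | P4 3-15 | P2 15-16 | P5 16-23 | P6 23-33 | P1 33-37 | P3 37-42 |
Completion: P1=37  P2=16  P3=42  P4=15  P5=23  P6=33
Waiting(P1) = turnaround − burst = 36 − 4 = 32

32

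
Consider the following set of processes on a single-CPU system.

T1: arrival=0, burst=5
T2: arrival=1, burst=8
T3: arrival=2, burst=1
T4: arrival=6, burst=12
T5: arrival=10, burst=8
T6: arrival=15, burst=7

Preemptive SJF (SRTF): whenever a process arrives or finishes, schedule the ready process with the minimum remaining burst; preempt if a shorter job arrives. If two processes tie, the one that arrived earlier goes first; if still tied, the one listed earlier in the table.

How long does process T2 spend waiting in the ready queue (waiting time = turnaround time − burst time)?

Gantt: | T1 0-2 | T3 2-3 | T1 3-6 | T2 6-14 | T5 14-22 | T6 22-29 | T4 29-41 |
Completion: T1=6  T2=14  T3=3  T4=41  T5=22  T6=29
Turnaround (C−A): T1=6  T2=13  T3=1  T4=35  T5=12  T6=14
Waiting(T2) = turnaround − burst = 13 − 8 = 5

5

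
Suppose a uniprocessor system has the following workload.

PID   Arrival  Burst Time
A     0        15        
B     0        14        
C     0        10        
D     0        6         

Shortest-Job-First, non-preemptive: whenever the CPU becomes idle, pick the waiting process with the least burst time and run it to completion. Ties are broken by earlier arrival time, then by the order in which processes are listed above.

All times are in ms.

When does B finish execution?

Gantt: | D 0-6 | C 6-16 | B 16-30 | A 30-45 |
Completion: A=45  B=30  C=16  D=6

30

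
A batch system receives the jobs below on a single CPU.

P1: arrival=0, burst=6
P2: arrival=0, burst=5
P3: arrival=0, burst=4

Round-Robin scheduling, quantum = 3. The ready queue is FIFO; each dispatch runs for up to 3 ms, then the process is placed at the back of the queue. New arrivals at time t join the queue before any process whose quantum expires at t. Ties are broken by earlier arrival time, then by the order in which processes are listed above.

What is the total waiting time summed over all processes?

26

Gantt: | P1 0-3 | P2 3-6 | P3 6-9 | P1 9-12 | P2 12-14 | P3 14-15 |
Completion: P1=12  P2=14  P3=15
Waiting = turnaround − burst: P1=6, P2=9, P3=11
Total waiting = 6 + 9 + 11 = 26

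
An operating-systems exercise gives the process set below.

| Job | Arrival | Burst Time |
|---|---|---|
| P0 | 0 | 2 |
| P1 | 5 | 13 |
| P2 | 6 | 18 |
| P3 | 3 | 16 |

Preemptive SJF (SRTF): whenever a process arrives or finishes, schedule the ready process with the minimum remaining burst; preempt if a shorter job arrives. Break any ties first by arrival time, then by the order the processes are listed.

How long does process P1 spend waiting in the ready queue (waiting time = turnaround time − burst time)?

Gantt: | P0 0-2 | idle 2-3 | P3 3-5 | P1 5-18 | P3 18-32 | P2 32-50 |
Completion: P0=2  P1=18  P2=50  P3=32
Turnaround (C−A): P0=2  P1=13  P2=44  P3=29
Waiting(P1) = turnaround − burst = 13 − 13 = 0

0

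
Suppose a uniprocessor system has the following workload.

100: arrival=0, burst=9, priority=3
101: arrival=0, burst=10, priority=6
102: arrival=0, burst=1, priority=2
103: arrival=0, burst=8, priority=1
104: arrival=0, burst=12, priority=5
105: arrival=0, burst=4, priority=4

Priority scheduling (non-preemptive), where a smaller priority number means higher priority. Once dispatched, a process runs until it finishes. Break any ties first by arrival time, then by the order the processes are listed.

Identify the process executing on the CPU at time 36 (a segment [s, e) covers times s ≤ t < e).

Timeline: | 103 0-8 | 102 8-9 | 100 9-18 | 105 18-22 | 104 22-34 | 101 34-44 |
Completion: 100=18  101=44  102=9  103=8  104=34  105=22

101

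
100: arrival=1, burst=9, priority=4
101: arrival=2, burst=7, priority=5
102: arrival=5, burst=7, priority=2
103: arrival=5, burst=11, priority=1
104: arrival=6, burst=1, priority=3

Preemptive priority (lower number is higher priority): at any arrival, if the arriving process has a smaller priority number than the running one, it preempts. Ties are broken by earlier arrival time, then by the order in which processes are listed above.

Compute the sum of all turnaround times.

109

Gantt: | idle 0-1 | 100 1-5 | 103 5-16 | 102 16-23 | 104 23-24 | 100 24-29 | 101 29-36 |
Completion: 100=29  101=36  102=23  103=16  104=24
Turnaround = completion − arrival: 100=28, 101=34, 102=18, 103=11, 104=18
Total turnaround = 28 + 34 + 18 + 11 + 18 = 109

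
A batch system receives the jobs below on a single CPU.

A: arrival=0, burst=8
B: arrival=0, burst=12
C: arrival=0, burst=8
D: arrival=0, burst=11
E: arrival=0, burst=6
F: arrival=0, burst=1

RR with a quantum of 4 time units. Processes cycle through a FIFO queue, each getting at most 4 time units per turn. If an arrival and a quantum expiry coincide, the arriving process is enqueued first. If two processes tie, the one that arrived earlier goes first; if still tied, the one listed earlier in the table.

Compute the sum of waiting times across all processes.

161

Gantt: | A 0-4 | B 4-8 | C 8-12 | D 12-16 | E 16-20 | F 20-21 | A 21-25 | B 25-29 | C 29-33 | D 33-37 | E 37-39 | B 39-43 | D 43-46 |
Completion: A=25  B=43  C=33  D=46  E=39  F=21
Turnaround (C−A): A=25  B=43  C=33  D=46  E=39  F=21
Waiting = turnaround − burst: A=17, B=31, C=25, D=35, E=33, F=20
Total waiting = 17 + 31 + 25 + 35 + 33 + 20 = 161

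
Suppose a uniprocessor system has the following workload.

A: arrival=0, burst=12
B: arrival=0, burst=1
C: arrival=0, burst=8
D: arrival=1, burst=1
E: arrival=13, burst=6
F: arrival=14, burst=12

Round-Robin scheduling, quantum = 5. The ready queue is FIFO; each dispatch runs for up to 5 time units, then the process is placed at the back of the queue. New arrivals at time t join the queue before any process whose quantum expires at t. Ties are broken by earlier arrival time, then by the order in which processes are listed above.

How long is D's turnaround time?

Timeline: | A 0-5 | B 5-6 | C 6-11 | D 11-12 | A 12-17 | C 17-20 | E 20-25 | F 25-30 | A 30-32 | E 32-33 | F 33-40 |
Completion: A=32  B=6  C=20  D=12  E=33  F=40
Turnaround(D) = completion − arrival = 12 − 1 = 11

11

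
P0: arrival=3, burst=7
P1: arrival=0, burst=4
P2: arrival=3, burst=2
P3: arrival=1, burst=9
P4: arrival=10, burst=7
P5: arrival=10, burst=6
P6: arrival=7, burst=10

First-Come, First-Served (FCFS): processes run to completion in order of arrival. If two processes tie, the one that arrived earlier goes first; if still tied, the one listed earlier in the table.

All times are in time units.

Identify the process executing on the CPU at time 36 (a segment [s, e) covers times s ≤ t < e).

P4

Timeline: | P1 0-4 | P3 4-13 | P0 13-20 | P2 20-22 | P6 22-32 | P4 32-39 | P5 39-45 |
Completion: P0=20  P1=4  P2=22  P3=13  P4=39  P5=45  P6=32
Turnaround (C−A): P0=17  P1=4  P2=19  P3=12  P4=29  P5=35  P6=25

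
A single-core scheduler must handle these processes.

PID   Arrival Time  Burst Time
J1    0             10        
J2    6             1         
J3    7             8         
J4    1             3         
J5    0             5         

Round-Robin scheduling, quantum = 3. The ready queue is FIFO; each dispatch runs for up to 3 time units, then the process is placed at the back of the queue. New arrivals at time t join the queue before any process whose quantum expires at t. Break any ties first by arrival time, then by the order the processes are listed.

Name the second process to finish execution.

J2

Timeline: | J1 0-3 | J5 3-6 | J4 6-9 | J1 9-12 | J2 12-13 | J5 13-15 | J3 15-18 | J1 18-21 | J3 21-24 | J1 24-25 | J3 25-27 |
Completion: J1=25  J2=13  J3=27  J4=9  J5=15
Finish order: J4 → J2 → J5 → J1 → J3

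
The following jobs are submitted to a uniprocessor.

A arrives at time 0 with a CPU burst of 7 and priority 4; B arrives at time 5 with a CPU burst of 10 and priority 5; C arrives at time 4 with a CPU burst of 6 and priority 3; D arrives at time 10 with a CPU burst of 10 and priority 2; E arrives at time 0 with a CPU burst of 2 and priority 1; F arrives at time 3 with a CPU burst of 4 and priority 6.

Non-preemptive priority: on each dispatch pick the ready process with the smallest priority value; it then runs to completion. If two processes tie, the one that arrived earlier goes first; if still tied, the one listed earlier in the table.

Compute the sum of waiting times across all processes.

Gantt: | E 0-2 | A 2-9 | C 9-15 | D 15-25 | B 25-35 | F 35-39 |
Completion: A=9  B=35  C=15  D=25  E=2  F=39
Waiting = turnaround − burst: A=2, B=20, C=5, D=5, E=0, F=32
Total waiting = 2 + 20 + 5 + 5 + 0 + 32 = 64

64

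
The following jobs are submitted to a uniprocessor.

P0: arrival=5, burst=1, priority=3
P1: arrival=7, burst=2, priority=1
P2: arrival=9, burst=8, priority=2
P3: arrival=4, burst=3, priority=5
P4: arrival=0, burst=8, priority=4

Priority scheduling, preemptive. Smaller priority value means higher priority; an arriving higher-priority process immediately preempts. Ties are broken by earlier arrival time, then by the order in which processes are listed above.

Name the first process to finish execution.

Schedule: | P4 0-5 | P0 5-6 | P4 6-7 | P1 7-9 | P2 9-17 | P4 17-19 | P3 19-22 |
Completion: P0=6  P1=9  P2=17  P3=22  P4=19
Finish order: P0 → P1 → P2 → P4 → P3

P0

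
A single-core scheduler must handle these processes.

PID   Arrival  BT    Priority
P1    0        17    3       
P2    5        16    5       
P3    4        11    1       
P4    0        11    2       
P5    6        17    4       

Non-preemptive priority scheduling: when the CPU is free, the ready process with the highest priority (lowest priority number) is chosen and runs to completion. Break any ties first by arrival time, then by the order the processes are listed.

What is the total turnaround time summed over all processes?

Schedule: | P4 0-11 | P3 11-22 | P1 22-39 | P5 39-56 | P2 56-72 |
Completion: P1=39  P2=72  P3=22  P4=11  P5=56
Turnaround (C−A): P1=39  P2=67  P3=18  P4=11  P5=50
Turnaround = completion − arrival: P1=39, P2=67, P3=18, P4=11, P5=50
Total turnaround = 39 + 67 + 18 + 11 + 50 = 185

185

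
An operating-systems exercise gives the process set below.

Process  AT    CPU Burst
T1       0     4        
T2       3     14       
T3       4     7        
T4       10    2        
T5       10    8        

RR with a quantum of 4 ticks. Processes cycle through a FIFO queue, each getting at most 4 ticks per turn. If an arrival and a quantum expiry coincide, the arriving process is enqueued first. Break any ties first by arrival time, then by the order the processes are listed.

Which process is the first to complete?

Gantt: | T1 0-4 | T2 4-8 | T3 8-12 | T2 12-16 | T4 16-18 | T5 18-22 | T3 22-25 | T2 25-29 | T5 29-33 | T2 33-35 |
Completion: T1=4  T2=35  T3=25  T4=18  T5=33
Finish order: T1 → T4 → T3 → T5 → T2

T1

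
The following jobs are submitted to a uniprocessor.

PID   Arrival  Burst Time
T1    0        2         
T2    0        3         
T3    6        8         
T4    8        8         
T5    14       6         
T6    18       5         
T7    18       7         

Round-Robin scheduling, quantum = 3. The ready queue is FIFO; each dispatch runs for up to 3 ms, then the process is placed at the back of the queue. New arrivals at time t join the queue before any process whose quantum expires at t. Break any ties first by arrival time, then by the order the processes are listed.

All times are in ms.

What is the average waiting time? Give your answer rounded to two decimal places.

Timeline: | T1 0-2 | T2 2-5 | idle 5-6 | T3 6-9 | T4 9-12 | T3 12-15 | T4 15-18 | T5 18-21 | T3 21-23 | T6 23-26 | T7 26-29 | T4 29-31 | T5 31-34 | T6 34-36 | T7 36-40 |
Completion: T1=2  T2=5  T3=23  T4=31  T5=34  T6=36  T7=40
Turnaround (C−A): T1=2  T2=5  T3=17  T4=23  T5=20  T6=18  T7=22
Waiting times: T1=0, T2=2, T3=9, T4=15, T5=14, T6=13, T7=15
Average waiting = (0+2+9+15+14+13+15) / 7 = 68/7 = 9.71

9.71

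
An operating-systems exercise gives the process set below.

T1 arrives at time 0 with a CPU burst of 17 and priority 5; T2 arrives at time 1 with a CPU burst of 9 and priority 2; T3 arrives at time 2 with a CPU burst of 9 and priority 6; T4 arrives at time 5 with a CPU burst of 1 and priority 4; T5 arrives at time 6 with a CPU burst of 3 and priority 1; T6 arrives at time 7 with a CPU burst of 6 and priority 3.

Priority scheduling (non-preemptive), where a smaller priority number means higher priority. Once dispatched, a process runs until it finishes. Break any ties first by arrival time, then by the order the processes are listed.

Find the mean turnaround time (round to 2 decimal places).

26.83

Gantt: | T1 0-17 | T5 17-20 | T2 20-29 | T6 29-35 | T4 35-36 | T3 36-45 |
Completion: T1=17  T2=29  T3=45  T4=36  T5=20  T6=35
Turnaround (C−A): T1=17  T2=28  T3=43  T4=31  T5=14  T6=28
Turnaround times: T1=17, T2=28, T3=43, T4=31, T5=14, T6=28
Average turnaround = (17+28+43+31+14+28) / 6 = 161/6 = 26.83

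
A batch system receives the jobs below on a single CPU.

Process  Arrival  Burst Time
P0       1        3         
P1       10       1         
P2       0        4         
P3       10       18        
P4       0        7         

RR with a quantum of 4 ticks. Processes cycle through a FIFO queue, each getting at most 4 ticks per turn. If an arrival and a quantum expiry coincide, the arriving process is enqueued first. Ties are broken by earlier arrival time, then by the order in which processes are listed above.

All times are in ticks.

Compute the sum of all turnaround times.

Gantt: | P2 0-4 | P4 4-8 | P0 8-11 | P4 11-14 | P1 14-15 | P3 15-33 |
Completion: P0=11  P1=15  P2=4  P3=33  P4=14
Turnaround (C−A): P0=10  P1=5  P2=4  P3=23  P4=14
Turnaround = completion − arrival: P0=10, P1=5, P2=4, P3=23, P4=14
Total turnaround = 10 + 5 + 4 + 23 + 14 = 56

56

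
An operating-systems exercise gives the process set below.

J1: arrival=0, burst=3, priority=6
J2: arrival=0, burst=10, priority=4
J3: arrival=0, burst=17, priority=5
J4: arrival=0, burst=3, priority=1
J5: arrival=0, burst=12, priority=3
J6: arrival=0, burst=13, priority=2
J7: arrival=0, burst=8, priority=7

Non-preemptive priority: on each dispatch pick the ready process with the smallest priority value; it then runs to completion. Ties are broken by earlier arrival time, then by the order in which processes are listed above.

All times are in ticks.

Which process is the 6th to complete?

Schedule: | J4 0-3 | J6 3-16 | J5 16-28 | J2 28-38 | J3 38-55 | J1 55-58 | J7 58-66 |
Completion: J1=58  J2=38  J3=55  J4=3  J5=28  J6=16  J7=66
Finish order: J4 → J6 → J5 → J2 → J3 → J1 → J7

J1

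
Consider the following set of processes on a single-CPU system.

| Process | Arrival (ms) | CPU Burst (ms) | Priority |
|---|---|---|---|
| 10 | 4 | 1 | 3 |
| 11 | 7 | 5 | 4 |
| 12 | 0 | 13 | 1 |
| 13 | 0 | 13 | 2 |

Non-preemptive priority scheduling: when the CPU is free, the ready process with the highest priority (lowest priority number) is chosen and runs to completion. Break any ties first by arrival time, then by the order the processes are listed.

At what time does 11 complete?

32

Timeline: | 12 0-13 | 13 13-26 | 10 26-27 | 11 27-32 |
Completion: 10=27  11=32  12=13  13=26
Turnaround (C−A): 10=23  11=25  12=13  13=26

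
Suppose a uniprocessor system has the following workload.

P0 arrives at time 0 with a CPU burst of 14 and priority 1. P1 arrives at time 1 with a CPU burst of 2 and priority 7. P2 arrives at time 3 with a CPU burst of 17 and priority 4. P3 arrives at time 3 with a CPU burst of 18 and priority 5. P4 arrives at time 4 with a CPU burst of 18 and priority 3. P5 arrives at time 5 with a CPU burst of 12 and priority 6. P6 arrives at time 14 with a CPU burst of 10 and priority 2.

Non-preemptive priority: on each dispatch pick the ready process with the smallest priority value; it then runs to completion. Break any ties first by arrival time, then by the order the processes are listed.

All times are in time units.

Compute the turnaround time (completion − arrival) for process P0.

Timeline: | P0 0-14 | P6 14-24 | P4 24-42 | P2 42-59 | P3 59-77 | P5 77-89 | P1 89-91 |
Completion: P0=14  P1=91  P2=59  P3=77  P4=42  P5=89  P6=24
Turnaround (C−A): P0=14  P1=90  P2=56  P3=74  P4=38  P5=84  P6=10
Turnaround(P0) = completion − arrival = 14 − 0 = 14

14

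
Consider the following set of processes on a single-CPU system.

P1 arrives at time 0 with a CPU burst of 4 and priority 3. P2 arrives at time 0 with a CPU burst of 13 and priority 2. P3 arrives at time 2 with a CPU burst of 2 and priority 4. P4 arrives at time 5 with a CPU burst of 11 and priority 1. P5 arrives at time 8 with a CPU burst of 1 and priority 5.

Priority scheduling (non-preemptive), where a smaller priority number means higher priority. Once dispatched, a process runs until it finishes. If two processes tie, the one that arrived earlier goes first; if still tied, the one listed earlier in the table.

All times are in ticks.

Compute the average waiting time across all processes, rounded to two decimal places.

16.00

Gantt: | P2 0-13 | P4 13-24 | P1 24-28 | P3 28-30 | P5 30-31 |
Completion: P1=28  P2=13  P3=30  P4=24  P5=31
Turnaround (C−A): P1=28  P2=13  P3=28  P4=19  P5=23
Waiting times: P1=24, P2=0, P3=26, P4=8, P5=22
Average waiting = (24+0+26+8+22) / 5 = 80/5 = 16.00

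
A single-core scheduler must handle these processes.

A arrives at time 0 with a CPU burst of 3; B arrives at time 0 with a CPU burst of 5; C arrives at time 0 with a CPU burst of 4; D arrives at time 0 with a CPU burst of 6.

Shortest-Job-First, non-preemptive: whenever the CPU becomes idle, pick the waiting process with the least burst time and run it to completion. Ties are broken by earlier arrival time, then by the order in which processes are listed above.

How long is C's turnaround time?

Timeline: | A 0-3 | C 3-7 | B 7-12 | D 12-18 |
Completion: A=3  B=12  C=7  D=18
Turnaround (C−A): A=3  B=12  C=7  D=18
Turnaround(C) = completion − arrival = 7 − 0 = 7

7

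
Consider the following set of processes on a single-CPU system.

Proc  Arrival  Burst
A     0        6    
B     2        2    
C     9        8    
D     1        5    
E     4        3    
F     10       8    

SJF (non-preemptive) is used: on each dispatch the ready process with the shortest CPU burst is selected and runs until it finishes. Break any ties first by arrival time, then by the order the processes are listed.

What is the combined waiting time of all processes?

Timeline: | A 0-6 | B 6-8 | E 8-11 | D 11-16 | C 16-24 | F 24-32 |
Completion: A=6  B=8  C=24  D=16  E=11  F=32
Waiting = turnaround − burst: A=0, B=4, C=7, D=10, E=4, F=14
Total waiting = 0 + 4 + 7 + 10 + 4 + 14 = 39

39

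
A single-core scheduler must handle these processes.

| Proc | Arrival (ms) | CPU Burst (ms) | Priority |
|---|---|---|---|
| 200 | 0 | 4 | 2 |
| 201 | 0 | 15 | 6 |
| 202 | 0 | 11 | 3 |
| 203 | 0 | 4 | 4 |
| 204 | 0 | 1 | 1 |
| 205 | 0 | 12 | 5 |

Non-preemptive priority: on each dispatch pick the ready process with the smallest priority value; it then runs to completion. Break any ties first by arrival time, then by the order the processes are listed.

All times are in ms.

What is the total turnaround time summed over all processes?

121

Timeline: | 204 0-1 | 200 1-5 | 202 5-16 | 203 16-20 | 205 20-32 | 201 32-47 |
Completion: 200=5  201=47  202=16  203=20  204=1  205=32
Turnaround (C−A): 200=5  201=47  202=16  203=20  204=1  205=32
Turnaround = completion − arrival: 200=5, 201=47, 202=16, 203=20, 204=1, 205=32
Total turnaround = 5 + 47 + 16 + 20 + 1 + 32 = 121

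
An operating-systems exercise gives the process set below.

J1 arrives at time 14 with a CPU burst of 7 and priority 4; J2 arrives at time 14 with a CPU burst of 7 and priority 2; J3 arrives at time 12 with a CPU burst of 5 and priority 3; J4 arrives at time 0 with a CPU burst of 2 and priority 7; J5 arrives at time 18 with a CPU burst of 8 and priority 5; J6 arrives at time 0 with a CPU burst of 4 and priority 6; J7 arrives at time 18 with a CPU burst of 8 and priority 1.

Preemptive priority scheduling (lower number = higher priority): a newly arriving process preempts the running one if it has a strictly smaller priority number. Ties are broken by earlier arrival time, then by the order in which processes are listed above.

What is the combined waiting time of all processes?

66

Timeline: | J6 0-4 | J4 4-6 | idle 6-12 | J3 12-14 | J2 14-18 | J7 18-26 | J2 26-29 | J3 29-32 | J1 32-39 | J5 39-47 |
Completion: J1=39  J2=29  J3=32  J4=6  J5=47  J6=4  J7=26
Turnaround (C−A): J1=25  J2=15  J3=20  J4=6  J5=29  J6=4  J7=8
Waiting = turnaround − burst: J1=18, J2=8, J3=15, J4=4, J5=21, J6=0, J7=0
Total waiting = 18 + 8 + 15 + 4 + 21 + 0 + 0 = 66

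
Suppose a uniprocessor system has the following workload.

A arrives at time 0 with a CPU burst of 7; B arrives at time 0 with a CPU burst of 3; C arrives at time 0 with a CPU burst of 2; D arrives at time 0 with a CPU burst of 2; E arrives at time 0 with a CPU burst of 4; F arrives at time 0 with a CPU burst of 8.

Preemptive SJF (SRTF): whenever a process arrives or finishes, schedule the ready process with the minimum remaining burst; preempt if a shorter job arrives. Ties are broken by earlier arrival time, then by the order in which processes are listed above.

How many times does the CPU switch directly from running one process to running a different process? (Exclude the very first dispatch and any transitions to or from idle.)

5

Schedule: | C 0-2 | D 2-4 | B 4-7 | E 7-11 | A 11-18 | F 18-26 |
Completion: A=18  B=7  C=2  D=4  E=11  F=26
Turnaround (C−A): A=18  B=7  C=2  D=4  E=11  F=26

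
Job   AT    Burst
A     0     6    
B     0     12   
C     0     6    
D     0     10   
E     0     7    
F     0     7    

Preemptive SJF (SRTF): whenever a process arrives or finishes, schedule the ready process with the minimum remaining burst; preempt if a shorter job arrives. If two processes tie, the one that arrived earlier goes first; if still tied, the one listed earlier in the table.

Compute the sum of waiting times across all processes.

Timeline: | A 0-6 | C 6-12 | E 12-19 | F 19-26 | D 26-36 | B 36-48 |
Completion: A=6  B=48  C=12  D=36  E=19  F=26
Turnaround (C−A): A=6  B=48  C=12  D=36  E=19  F=26
Waiting = turnaround − burst: A=0, B=36, C=6, D=26, E=12, F=19
Total waiting = 0 + 36 + 6 + 26 + 12 + 19 = 99

99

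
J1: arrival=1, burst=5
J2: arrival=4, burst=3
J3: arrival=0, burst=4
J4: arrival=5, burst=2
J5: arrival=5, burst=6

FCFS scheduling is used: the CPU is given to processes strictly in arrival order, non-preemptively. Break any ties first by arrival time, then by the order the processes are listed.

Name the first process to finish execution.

J3

Timeline: | J3 0-4 | J1 4-9 | J2 9-12 | J4 12-14 | J5 14-20 |
Completion: J1=9  J2=12  J3=4  J4=14  J5=20
Finish order: J3 → J1 → J2 → J4 → J5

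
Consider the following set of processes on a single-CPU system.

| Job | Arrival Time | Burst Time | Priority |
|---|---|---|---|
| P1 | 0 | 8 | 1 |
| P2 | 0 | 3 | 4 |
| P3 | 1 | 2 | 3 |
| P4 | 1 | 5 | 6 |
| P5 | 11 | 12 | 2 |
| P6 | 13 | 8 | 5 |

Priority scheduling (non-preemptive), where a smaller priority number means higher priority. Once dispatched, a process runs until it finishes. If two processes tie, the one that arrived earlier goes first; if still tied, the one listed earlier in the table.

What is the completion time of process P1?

Gantt: | P1 0-8 | P3 8-10 | P2 10-13 | P5 13-25 | P6 25-33 | P4 33-38 |
Completion: P1=8  P2=13  P3=10  P4=38  P5=25  P6=33
Turnaround (C−A): P1=8  P2=13  P3=9  P4=37  P5=14  P6=20

8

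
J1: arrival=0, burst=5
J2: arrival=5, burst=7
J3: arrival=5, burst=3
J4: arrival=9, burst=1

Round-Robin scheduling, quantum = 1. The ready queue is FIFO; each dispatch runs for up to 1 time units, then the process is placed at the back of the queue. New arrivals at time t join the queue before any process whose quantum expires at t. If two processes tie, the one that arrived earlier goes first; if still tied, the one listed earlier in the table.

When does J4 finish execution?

11

Gantt: | J1 0-5 | J2 5-6 | J3 6-7 | J2 7-8 | J3 8-9 | J2 9-10 | J4 10-11 | J3 11-12 | J2 12-16 |
Completion: J1=5  J2=16  J3=12  J4=11
Turnaround (C−A): J1=5  J2=11  J3=7  J4=2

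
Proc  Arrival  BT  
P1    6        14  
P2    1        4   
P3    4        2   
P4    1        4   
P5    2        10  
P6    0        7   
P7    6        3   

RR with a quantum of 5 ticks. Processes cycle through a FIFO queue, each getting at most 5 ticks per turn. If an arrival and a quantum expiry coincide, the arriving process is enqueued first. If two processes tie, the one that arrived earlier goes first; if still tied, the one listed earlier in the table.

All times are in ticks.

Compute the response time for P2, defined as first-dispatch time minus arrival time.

Gantt: | P6 0-5 | P2 5-9 | P4 9-13 | P5 13-18 | P3 18-20 | P6 20-22 | P1 22-27 | P7 27-30 | P5 30-35 | P1 35-44 |
Completion: P1=44  P2=9  P3=20  P4=13  P5=35  P6=22  P7=30
Turnaround (C−A): P1=38  P2=8  P3=16  P4=12  P5=33  P6=22  P7=24
Response(P2) = first start − arrival = 5 − 1 = 4

4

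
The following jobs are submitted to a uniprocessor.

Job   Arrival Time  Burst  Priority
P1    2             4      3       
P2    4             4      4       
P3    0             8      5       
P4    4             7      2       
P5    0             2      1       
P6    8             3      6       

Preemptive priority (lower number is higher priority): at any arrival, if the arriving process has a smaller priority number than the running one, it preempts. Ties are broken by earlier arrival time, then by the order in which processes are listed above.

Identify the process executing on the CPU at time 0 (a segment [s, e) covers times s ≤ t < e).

Gantt: | P5 0-2 | P1 2-4 | P4 4-11 | P1 11-13 | P2 13-17 | P3 17-25 | P6 25-28 |
Completion: P1=13  P2=17  P3=25  P4=11  P5=2  P6=28
Turnaround (C−A): P1=11  P2=13  P3=25  P4=7  P5=2  P6=20

P5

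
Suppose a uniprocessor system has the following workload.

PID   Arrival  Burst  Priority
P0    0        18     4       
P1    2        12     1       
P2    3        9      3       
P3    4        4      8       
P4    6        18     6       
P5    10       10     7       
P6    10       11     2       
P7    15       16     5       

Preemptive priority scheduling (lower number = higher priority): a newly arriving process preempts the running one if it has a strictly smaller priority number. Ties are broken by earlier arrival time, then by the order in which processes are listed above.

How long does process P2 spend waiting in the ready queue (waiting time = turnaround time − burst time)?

22

Schedule: | P0 0-2 | P1 2-14 | P6 14-25 | P2 25-34 | P0 34-50 | P7 50-66 | P4 66-84 | P5 84-94 | P3 94-98 |
Completion: P0=50  P1=14  P2=34  P3=98  P4=84  P5=94  P6=25  P7=66
Waiting(P2) = turnaround − burst = 31 − 9 = 22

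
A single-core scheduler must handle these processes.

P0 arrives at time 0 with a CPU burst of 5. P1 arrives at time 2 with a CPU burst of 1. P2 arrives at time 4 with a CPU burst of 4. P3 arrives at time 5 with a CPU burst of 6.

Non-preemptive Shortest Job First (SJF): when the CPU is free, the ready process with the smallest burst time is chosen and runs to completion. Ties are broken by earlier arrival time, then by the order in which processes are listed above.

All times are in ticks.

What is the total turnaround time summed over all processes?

Timeline: | P0 0-5 | P1 5-6 | P2 6-10 | P3 10-16 |
Completion: P0=5  P1=6  P2=10  P3=16
Turnaround (C−A): P0=5  P1=4  P2=6  P3=11
Turnaround = completion − arrival: P0=5, P1=4, P2=6, P3=11
Total turnaround = 5 + 4 + 6 + 11 = 26

26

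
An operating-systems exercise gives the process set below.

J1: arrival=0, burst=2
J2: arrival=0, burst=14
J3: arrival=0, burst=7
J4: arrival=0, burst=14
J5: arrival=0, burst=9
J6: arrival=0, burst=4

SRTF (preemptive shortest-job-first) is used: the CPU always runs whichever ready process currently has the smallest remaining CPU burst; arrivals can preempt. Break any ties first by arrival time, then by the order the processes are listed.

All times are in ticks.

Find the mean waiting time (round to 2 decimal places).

Schedule: | J1 0-2 | J6 2-6 | J3 6-13 | J5 13-22 | J2 22-36 | J4 36-50 |
Completion: J1=2  J2=36  J3=13  J4=50  J5=22  J6=6
Waiting times: J1=0, J2=22, J3=6, J4=36, J5=13, J6=2
Average waiting = (0+22+6+36+13+2) / 6 = 79/6 = 13.17

13.17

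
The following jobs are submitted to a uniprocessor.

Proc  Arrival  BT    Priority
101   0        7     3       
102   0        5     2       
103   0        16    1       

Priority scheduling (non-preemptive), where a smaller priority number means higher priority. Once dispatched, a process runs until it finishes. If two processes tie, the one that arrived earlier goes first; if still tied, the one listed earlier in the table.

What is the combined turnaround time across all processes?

65

Schedule: | 103 0-16 | 102 16-21 | 101 21-28 |
Completion: 101=28  102=21  103=16
Turnaround (C−A): 101=28  102=21  103=16
Turnaround = completion − arrival: 101=28, 102=21, 103=16
Total turnaround = 28 + 21 + 16 = 65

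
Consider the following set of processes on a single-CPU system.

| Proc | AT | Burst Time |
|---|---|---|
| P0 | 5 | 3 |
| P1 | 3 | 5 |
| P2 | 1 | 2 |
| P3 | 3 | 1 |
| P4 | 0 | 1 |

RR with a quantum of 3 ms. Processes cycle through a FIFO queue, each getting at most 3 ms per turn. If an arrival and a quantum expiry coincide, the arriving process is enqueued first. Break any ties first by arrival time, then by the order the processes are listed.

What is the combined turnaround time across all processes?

21

Schedule: | P4 0-1 | P2 1-3 | P1 3-6 | P3 6-7 | P0 7-10 | P1 10-12 |
Completion: P0=10  P1=12  P2=3  P3=7  P4=1
Turnaround (C−A): P0=5  P1=9  P2=2  P3=4  P4=1
Turnaround = completion − arrival: P0=5, P1=9, P2=2, P3=4, P4=1
Total turnaround = 5 + 9 + 2 + 4 + 1 = 21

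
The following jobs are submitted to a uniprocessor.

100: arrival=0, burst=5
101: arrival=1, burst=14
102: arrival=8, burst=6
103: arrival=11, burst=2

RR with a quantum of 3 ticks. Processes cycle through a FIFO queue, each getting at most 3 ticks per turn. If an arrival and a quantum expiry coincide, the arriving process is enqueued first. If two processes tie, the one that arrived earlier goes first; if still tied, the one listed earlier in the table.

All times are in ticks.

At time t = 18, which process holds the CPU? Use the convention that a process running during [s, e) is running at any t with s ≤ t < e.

101

Gantt: | 100 0-3 | 101 3-6 | 100 6-8 | 101 8-11 | 102 11-14 | 103 14-16 | 101 16-19 | 102 19-22 | 101 22-27 |
Completion: 100=8  101=27  102=22  103=16
Turnaround (C−A): 100=8  101=26  102=14  103=5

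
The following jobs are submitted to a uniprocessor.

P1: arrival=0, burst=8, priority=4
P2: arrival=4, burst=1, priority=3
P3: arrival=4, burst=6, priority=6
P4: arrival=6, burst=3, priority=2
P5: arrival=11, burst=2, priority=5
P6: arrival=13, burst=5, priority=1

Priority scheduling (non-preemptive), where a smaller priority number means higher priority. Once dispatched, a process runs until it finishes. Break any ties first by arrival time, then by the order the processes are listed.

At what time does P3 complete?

25

Timeline: | P1 0-8 | P4 8-11 | P2 11-12 | P5 12-14 | P6 14-19 | P3 19-25 |
Completion: P1=8  P2=12  P3=25  P4=11  P5=14  P6=19
Turnaround (C−A): P1=8  P2=8  P3=21  P4=5  P5=3  P6=6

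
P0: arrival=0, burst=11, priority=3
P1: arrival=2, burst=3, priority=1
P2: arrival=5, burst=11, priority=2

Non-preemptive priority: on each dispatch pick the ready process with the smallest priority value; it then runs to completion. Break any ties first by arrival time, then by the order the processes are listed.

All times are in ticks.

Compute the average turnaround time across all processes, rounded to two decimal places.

14.33

Gantt: | P0 0-11 | P1 11-14 | P2 14-25 |
Completion: P0=11  P1=14  P2=25
Turnaround times: P0=11, P1=12, P2=20
Average turnaround = (11+12+20) / 3 = 43/3 = 14.33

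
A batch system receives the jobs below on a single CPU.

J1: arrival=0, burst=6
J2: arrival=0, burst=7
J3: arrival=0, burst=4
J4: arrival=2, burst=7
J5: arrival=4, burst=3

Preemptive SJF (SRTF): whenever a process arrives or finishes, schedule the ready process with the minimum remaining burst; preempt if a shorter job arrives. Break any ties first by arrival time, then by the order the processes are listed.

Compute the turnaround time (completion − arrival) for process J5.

Schedule: | J3 0-4 | J5 4-7 | J1 7-13 | J2 13-20 | J4 20-27 |
Completion: J1=13  J2=20  J3=4  J4=27  J5=7
Turnaround(J5) = completion − arrival = 7 − 4 = 3

3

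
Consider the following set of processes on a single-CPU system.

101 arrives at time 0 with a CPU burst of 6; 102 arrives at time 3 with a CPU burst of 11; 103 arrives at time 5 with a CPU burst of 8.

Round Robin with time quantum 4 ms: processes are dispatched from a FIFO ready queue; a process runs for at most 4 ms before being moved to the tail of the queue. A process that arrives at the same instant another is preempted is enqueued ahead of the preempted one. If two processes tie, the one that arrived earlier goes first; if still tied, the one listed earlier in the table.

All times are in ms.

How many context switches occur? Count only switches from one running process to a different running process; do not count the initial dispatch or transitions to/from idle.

6

Schedule: | 101 0-4 | 102 4-8 | 101 8-10 | 103 10-14 | 102 14-18 | 103 18-22 | 102 22-25 |
Completion: 101=10  102=25  103=22
Turnaround (C−A): 101=10  102=22  103=17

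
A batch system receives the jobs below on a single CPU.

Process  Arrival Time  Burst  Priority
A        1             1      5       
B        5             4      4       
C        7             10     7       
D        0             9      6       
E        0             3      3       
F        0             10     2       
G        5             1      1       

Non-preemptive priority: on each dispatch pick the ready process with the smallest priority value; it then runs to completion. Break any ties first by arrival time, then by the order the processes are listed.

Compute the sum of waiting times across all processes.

82

Gantt: | F 0-10 | G 10-11 | E 11-14 | B 14-18 | A 18-19 | D 19-28 | C 28-38 |
Completion: A=19  B=18  C=38  D=28  E=14  F=10  G=11
Turnaround (C−A): A=18  B=13  C=31  D=28  E=14  F=10  G=6
Waiting = turnaround − burst: A=17, B=9, C=21, D=19, E=11, F=0, G=5
Total waiting = 17 + 9 + 21 + 19 + 11 + 0 + 5 = 82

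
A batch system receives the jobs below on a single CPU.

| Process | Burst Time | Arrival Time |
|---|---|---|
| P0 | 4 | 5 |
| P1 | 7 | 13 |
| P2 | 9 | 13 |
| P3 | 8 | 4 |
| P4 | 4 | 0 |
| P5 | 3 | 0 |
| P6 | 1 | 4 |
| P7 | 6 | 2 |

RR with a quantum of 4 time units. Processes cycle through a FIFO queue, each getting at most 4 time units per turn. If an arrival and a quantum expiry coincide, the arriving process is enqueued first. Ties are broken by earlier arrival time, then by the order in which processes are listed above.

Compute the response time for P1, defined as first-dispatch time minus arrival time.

9

Timeline: | P4 0-4 | P5 4-7 | P7 7-11 | P3 11-15 | P6 15-16 | P0 16-20 | P7 20-22 | P1 22-26 | P2 26-30 | P3 30-34 | P1 34-37 | P2 37-42 |
Completion: P0=20  P1=37  P2=42  P3=34  P4=4  P5=7  P6=16  P7=22
Response(P1) = first start − arrival = 22 − 13 = 9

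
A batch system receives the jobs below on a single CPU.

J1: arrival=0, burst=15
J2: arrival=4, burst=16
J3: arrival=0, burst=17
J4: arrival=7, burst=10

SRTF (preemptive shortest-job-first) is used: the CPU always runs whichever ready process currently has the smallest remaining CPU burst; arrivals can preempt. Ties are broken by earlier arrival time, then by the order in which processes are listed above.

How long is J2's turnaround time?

Gantt: | J1 0-15 | J4 15-25 | J2 25-41 | J3 41-58 |
Completion: J1=15  J2=41  J3=58  J4=25
Turnaround (C−A): J1=15  J2=37  J3=58  J4=18
Turnaround(J2) = completion − arrival = 41 − 4 = 37

37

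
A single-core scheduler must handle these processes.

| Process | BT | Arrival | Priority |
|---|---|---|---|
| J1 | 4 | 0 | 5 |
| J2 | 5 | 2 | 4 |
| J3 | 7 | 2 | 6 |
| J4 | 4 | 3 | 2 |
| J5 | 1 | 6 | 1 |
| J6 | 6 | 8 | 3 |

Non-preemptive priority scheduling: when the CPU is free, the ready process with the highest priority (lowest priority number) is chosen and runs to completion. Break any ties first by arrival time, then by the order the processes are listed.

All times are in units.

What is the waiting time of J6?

1

Schedule: | J1 0-4 | J4 4-8 | J5 8-9 | J6 9-15 | J2 15-20 | J3 20-27 |
Completion: J1=4  J2=20  J3=27  J4=8  J5=9  J6=15
Waiting(J6) = turnaround − burst = 7 − 6 = 1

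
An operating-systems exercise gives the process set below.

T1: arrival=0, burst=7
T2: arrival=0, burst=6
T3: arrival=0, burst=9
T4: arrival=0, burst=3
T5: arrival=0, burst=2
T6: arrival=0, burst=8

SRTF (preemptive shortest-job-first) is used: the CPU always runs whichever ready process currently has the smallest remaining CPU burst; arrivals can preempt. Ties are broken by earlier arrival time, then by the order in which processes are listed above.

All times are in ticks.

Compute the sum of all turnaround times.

97

Gantt: | T5 0-2 | T4 2-5 | T2 5-11 | T1 11-18 | T6 18-26 | T3 26-35 |
Completion: T1=18  T2=11  T3=35  T4=5  T5=2  T6=26
Turnaround (C−A): T1=18  T2=11  T3=35  T4=5  T5=2  T6=26
Turnaround = completion − arrival: T1=18, T2=11, T3=35, T4=5, T5=2, T6=26
Total turnaround = 18 + 11 + 35 + 5 + 2 + 26 = 97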